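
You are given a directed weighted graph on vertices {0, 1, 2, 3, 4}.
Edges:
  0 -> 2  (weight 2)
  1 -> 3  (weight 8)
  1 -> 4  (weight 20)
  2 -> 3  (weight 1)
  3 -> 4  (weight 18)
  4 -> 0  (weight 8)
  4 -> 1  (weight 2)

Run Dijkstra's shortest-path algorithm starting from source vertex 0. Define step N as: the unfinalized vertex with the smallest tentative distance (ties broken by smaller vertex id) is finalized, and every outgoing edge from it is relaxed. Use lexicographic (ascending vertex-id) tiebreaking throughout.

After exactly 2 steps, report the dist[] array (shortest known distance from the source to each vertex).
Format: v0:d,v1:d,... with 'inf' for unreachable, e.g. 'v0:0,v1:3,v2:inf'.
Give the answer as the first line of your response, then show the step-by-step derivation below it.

v0:0,v1:inf,v2:2,v3:3,v4:inf

step 1: dist = v0:0,v1:inf,v2:2,v3:inf,v4:inf
step 2: dist = v0:0,v1:inf,v2:2,v3:3,v4:inf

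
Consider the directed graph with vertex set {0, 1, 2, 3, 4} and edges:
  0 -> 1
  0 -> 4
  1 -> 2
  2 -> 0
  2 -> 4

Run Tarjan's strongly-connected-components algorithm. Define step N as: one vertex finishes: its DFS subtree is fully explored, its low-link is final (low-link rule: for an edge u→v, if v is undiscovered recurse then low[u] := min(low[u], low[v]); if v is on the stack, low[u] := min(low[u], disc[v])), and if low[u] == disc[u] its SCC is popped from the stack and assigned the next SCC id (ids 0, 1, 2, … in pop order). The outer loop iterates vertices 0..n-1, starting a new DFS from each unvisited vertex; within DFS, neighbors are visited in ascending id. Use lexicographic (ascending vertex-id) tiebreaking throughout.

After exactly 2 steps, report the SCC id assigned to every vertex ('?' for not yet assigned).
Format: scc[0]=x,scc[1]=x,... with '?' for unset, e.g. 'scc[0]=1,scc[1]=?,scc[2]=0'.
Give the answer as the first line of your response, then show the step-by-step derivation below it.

scc[0]=?,scc[1]=?,scc[2]=?,scc[3]=?,scc[4]=0

step 1: low=(low[0]=0,low[1]=1,low[2]=0,low[3]=?,low[4]=3); scc=(scc[0]=?,scc[1]=?,scc[2]=?,scc[3]=?,scc[4]=0)
step 2: low=(low[0]=0,low[1]=1,low[2]=0,low[3]=?,low[4]=3); scc=(scc[0]=?,scc[1]=?,scc[2]=?,scc[3]=?,scc[4]=0)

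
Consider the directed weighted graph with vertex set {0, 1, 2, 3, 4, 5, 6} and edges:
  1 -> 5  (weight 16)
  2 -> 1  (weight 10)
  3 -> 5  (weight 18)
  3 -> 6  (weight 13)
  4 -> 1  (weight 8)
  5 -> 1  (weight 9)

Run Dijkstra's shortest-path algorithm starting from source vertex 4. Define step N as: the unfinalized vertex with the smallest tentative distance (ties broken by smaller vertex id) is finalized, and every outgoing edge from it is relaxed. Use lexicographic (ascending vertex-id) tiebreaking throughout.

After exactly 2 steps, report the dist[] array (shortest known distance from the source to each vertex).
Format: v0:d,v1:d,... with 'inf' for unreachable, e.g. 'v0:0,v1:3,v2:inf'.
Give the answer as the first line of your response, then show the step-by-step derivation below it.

v0:inf,v1:8,v2:inf,v3:inf,v4:0,v5:24,v6:inf

step 1: dist = v0:inf,v1:8,v2:inf,v3:inf,v4:0,v5:inf,v6:inf
step 2: dist = v0:inf,v1:8,v2:inf,v3:inf,v4:0,v5:24,v6:inf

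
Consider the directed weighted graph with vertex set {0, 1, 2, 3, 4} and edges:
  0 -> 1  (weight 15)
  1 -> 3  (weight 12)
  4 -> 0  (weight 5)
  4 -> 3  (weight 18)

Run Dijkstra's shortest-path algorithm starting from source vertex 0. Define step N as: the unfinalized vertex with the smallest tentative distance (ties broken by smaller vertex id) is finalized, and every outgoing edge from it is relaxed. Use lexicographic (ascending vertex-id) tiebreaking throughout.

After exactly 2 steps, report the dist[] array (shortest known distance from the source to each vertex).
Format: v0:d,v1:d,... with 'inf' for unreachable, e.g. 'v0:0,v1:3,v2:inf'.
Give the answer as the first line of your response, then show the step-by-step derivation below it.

v0:0,v1:15,v2:inf,v3:27,v4:inf

step 1: dist = v0:0,v1:15,v2:inf,v3:inf,v4:inf
step 2: dist = v0:0,v1:15,v2:inf,v3:27,v4:inf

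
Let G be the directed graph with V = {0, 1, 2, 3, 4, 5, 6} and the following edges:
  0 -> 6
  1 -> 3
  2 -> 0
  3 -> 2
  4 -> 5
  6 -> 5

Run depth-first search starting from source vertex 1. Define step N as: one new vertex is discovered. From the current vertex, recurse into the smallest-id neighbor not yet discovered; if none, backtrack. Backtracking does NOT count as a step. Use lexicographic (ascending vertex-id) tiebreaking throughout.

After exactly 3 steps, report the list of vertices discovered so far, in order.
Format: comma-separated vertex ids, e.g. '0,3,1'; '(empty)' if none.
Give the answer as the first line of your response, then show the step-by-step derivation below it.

1,3,2

step 1: discover 1; path=1; order=1
step 2: discover 3; path=1>3; order=1,3
step 3: discover 2; path=1>3>2; order=1,3,2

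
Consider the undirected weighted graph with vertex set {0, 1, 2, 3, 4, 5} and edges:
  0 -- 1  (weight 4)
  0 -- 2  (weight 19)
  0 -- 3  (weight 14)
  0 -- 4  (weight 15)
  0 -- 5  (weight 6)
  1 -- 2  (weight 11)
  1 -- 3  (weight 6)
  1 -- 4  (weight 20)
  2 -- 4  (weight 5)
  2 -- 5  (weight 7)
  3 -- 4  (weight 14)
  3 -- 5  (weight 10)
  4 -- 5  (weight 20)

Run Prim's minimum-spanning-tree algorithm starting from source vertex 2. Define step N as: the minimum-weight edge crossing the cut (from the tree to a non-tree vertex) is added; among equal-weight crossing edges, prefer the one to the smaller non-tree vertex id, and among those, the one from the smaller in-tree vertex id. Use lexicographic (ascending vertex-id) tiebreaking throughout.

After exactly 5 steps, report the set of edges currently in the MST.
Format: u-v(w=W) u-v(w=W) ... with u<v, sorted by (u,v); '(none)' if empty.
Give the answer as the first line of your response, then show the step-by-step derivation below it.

0-1(w=4) 0-5(w=6) 1-3(w=6) 2-4(w=5) 2-5(w=7)

step 1: add edge 2-4 (w=5); MST = {2-4(w=5)}
step 2: add edge 2-5 (w=7); MST = {2-4(w=5) 2-5(w=7)}
step 3: add edge 0-5 (w=6); MST = {0-5(w=6) 2-4(w=5) 2-5(w=7)}
step 4: add edge 0-1 (w=4); MST = {0-1(w=4) 0-5(w=6) 2-4(w=5) 2-5(w=7)}
step 5: add edge 1-3 (w=6); MST = {0-1(w=4) 0-5(w=6) 1-3(w=6) 2-4(w=5) 2-5(w=7)}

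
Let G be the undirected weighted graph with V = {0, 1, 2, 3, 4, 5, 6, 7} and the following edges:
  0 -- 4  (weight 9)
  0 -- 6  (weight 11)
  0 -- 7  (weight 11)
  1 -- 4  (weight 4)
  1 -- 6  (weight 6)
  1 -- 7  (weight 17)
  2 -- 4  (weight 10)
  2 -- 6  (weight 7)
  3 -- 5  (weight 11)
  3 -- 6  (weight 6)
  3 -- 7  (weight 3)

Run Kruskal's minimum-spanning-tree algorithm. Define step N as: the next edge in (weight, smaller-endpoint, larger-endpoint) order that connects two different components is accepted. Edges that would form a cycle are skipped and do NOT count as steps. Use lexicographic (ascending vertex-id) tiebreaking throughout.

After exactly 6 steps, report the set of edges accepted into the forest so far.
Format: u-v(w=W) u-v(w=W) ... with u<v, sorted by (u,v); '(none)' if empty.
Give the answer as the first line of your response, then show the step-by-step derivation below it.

0-4(w=9) 1-4(w=4) 1-6(w=6) 2-6(w=7) 3-6(w=6) 3-7(w=3)

step 1: add edge 3-7 (w=3); MST = {3-7(w=3)}
step 2: add edge 1-4 (w=4); MST = {1-4(w=4) 3-7(w=3)}
step 3: add edge 1-6 (w=6); MST = {1-4(w=4) 1-6(w=6) 3-7(w=3)}
step 4: add edge 3-6 (w=6); MST = {1-4(w=4) 1-6(w=6) 3-6(w=6) 3-7(w=3)}
step 5: add edge 2-6 (w=7); MST = {1-4(w=4) 1-6(w=6) 2-6(w=7) 3-6(w=6) 3-7(w=3)}
step 6: add edge 0-4 (w=9); MST = {0-4(w=9) 1-4(w=4) 1-6(w=6) 2-6(w=7) 3-6(w=6) 3-7(w=3)}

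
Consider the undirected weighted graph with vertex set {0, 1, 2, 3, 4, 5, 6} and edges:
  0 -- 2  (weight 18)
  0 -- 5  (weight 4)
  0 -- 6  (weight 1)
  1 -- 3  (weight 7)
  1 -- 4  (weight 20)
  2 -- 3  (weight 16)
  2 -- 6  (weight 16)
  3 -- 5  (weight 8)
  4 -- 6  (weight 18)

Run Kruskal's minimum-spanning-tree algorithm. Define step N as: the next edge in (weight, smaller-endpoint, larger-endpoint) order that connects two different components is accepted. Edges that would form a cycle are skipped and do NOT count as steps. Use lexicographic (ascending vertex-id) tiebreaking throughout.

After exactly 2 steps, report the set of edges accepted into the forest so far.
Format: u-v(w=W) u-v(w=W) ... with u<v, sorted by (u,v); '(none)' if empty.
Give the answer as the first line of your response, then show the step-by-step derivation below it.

0-5(w=4) 0-6(w=1)

step 1: add edge 0-6 (w=1); MST = {0-6(w=1)}
step 2: add edge 0-5 (w=4); MST = {0-5(w=4) 0-6(w=1)}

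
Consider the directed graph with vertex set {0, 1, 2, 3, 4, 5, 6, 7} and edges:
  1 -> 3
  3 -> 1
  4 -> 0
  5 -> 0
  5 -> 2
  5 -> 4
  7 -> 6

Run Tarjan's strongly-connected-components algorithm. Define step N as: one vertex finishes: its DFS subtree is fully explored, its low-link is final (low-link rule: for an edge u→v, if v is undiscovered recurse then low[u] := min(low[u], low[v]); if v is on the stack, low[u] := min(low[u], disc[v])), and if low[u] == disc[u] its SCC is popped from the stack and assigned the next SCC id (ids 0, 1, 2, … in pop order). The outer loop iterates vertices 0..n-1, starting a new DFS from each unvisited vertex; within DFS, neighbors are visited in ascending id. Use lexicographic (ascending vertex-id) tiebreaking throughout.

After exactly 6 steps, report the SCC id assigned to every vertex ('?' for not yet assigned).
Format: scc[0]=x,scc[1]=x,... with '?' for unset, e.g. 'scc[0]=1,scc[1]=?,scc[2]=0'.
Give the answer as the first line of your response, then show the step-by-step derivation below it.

scc[0]=0,scc[1]=1,scc[2]=2,scc[3]=1,scc[4]=3,scc[5]=4,scc[6]=?,scc[7]=?

step 1: low=(low[0]=0,low[1]=?,low[2]=?,low[3]=?,low[4]=?,low[5]=?,low[6]=?,low[7]=?); scc=(scc[0]=0,scc[1]=?,scc[2]=?,scc[3]=?,scc[4]=?,scc[5]=?,scc[6]=?,scc[7]=?)
step 2: low=(low[0]=0,low[1]=1,low[2]=?,low[3]=1,low[4]=?,low[5]=?,low[6]=?,low[7]=?); scc=(scc[0]=0,scc[1]=?,scc[2]=?,scc[3]=?,scc[4]=?,scc[5]=?,scc[6]=?,scc[7]=?)
step 3: low=(low[0]=0,low[1]=1,low[2]=?,low[3]=1,low[4]=?,low[5]=?,low[6]=?,low[7]=?); scc=(scc[0]=0,scc[1]=1,scc[2]=?,scc[3]=1,scc[4]=?,scc[5]=?,scc[6]=?,scc[7]=?)
step 4: low=(low[0]=0,low[1]=1,low[2]=3,low[3]=1,low[4]=?,low[5]=?,low[6]=?,low[7]=?); scc=(scc[0]=0,scc[1]=1,scc[2]=2,scc[3]=1,scc[4]=?,scc[5]=?,scc[6]=?,scc[7]=?)
step 5: low=(low[0]=0,low[1]=1,low[2]=3,low[3]=1,low[4]=4,low[5]=?,low[6]=?,low[7]=?); scc=(scc[0]=0,scc[1]=1,scc[2]=2,scc[3]=1,scc[4]=3,scc[5]=?,scc[6]=?,scc[7]=?)
step 6: low=(low[0]=0,low[1]=1,low[2]=3,low[3]=1,low[4]=4,low[5]=5,low[6]=?,low[7]=?); scc=(scc[0]=0,scc[1]=1,scc[2]=2,scc[3]=1,scc[4]=3,scc[5]=4,scc[6]=?,scc[7]=?)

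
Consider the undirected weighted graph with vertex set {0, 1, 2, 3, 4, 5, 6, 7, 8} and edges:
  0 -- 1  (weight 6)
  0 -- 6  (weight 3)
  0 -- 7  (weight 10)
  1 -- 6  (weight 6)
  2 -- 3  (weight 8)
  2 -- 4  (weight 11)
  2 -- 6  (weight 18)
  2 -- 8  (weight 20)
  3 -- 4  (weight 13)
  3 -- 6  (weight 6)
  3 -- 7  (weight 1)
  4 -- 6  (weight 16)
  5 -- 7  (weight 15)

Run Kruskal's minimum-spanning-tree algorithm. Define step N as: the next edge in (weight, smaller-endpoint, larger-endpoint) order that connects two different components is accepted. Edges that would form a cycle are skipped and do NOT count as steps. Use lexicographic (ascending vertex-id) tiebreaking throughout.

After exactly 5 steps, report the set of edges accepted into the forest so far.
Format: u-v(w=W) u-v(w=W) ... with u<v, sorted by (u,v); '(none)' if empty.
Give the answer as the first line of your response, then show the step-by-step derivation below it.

0-1(w=6) 0-6(w=3) 2-3(w=8) 3-6(w=6) 3-7(w=1)

step 1: add edge 3-7 (w=1); MST = {3-7(w=1)}
step 2: add edge 0-6 (w=3); MST = {0-6(w=3) 3-7(w=1)}
step 3: add edge 0-1 (w=6); MST = {0-1(w=6) 0-6(w=3) 3-7(w=1)}
step 4: add edge 3-6 (w=6); MST = {0-1(w=6) 0-6(w=3) 3-6(w=6) 3-7(w=1)}
step 5: add edge 2-3 (w=8); MST = {0-1(w=6) 0-6(w=3) 2-3(w=8) 3-6(w=6) 3-7(w=1)}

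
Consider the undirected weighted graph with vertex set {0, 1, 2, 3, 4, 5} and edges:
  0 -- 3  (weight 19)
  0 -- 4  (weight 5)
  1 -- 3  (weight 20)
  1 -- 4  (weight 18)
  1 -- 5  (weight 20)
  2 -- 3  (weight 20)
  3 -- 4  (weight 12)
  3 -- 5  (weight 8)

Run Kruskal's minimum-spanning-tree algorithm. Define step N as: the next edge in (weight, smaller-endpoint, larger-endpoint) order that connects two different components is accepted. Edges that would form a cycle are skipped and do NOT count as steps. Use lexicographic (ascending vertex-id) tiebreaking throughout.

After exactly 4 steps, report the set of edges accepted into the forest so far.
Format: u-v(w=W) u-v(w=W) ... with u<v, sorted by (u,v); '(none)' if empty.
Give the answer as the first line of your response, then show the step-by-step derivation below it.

0-4(w=5) 1-4(w=18) 3-4(w=12) 3-5(w=8)

step 1: add edge 0-4 (w=5); MST = {0-4(w=5)}
step 2: add edge 3-5 (w=8); MST = {0-4(w=5) 3-5(w=8)}
step 3: add edge 3-4 (w=12); MST = {0-4(w=5) 3-4(w=12) 3-5(w=8)}
step 4: add edge 1-4 (w=18); MST = {0-4(w=5) 1-4(w=18) 3-4(w=12) 3-5(w=8)}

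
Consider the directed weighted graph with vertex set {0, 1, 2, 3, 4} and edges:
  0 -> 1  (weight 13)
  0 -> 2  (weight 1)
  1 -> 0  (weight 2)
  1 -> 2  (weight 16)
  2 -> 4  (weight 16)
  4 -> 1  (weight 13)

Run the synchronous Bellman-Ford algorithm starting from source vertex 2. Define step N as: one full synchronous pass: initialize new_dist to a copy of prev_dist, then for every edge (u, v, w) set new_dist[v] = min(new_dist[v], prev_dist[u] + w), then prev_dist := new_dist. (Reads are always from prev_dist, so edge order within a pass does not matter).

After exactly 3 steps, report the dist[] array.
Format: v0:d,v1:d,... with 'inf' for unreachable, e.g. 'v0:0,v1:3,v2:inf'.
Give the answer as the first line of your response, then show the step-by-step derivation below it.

v0:31,v1:29,v2:0,v3:inf,v4:16

step 1: dist = v0:inf,v1:inf,v2:0,v3:inf,v4:16
step 2: dist = v0:inf,v1:29,v2:0,v3:inf,v4:16
step 3: dist = v0:31,v1:29,v2:0,v3:inf,v4:16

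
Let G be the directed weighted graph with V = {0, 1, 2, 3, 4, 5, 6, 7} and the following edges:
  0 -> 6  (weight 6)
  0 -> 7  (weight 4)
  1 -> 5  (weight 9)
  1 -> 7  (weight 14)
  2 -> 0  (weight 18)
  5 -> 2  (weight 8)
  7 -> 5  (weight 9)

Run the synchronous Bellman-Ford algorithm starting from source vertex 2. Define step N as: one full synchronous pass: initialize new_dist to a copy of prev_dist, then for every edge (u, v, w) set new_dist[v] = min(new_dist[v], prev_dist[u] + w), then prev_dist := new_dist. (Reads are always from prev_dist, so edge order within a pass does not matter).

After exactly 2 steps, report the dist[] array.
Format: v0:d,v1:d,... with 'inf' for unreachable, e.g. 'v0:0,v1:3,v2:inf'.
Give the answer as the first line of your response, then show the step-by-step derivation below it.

v0:18,v1:inf,v2:0,v3:inf,v4:inf,v5:inf,v6:24,v7:22

step 1: dist = v0:18,v1:inf,v2:0,v3:inf,v4:inf,v5:inf,v6:inf,v7:inf
step 2: dist = v0:18,v1:inf,v2:0,v3:inf,v4:inf,v5:inf,v6:24,v7:22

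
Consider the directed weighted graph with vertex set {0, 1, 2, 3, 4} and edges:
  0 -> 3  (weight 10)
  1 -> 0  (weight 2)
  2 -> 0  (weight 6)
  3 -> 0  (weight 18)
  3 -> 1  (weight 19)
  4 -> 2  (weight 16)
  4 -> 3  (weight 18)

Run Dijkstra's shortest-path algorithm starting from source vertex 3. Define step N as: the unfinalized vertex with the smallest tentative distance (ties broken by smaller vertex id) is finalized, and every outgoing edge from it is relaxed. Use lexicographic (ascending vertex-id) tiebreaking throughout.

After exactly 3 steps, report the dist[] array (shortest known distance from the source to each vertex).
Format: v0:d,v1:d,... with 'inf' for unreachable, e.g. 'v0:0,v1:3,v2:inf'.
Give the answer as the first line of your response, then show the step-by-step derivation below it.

v0:18,v1:19,v2:inf,v3:0,v4:inf

step 1: dist = v0:18,v1:19,v2:inf,v3:0,v4:inf
step 2: dist = v0:18,v1:19,v2:inf,v3:0,v4:inf
step 3: dist = v0:18,v1:19,v2:inf,v3:0,v4:inf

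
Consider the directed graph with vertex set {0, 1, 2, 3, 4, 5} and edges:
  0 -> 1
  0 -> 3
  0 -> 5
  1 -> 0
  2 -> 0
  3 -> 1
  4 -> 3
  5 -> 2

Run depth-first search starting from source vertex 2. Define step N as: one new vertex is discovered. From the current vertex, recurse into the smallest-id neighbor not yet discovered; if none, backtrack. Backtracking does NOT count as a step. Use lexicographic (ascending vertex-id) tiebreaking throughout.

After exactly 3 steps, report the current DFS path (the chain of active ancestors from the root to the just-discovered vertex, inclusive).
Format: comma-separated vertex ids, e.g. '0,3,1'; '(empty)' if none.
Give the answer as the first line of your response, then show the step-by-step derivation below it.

2,0,1

step 1: discover 2; path=2; order=2
step 2: discover 0; path=2>0; order=2,0
step 3: discover 1; path=2>0>1; order=2,0,1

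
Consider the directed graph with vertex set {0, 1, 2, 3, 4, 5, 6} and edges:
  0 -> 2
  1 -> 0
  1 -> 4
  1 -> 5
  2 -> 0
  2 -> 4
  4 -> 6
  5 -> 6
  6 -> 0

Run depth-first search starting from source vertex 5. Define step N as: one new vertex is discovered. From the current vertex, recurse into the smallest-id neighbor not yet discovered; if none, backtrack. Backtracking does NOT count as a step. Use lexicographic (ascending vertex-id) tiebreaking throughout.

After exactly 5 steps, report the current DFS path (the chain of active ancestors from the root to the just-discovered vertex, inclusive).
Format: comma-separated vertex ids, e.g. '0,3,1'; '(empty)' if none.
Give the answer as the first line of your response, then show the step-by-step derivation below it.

5,6,0,2,4

step 1: discover 5; path=5; order=5
step 2: discover 6; path=5>6; order=5,6
step 3: discover 0; path=5>6>0; order=5,6,0
step 4: discover 2; path=5>6>0>2; order=5,6,0,2
step 5: discover 4; path=5>6>0>2>4; order=5,6,0,2,4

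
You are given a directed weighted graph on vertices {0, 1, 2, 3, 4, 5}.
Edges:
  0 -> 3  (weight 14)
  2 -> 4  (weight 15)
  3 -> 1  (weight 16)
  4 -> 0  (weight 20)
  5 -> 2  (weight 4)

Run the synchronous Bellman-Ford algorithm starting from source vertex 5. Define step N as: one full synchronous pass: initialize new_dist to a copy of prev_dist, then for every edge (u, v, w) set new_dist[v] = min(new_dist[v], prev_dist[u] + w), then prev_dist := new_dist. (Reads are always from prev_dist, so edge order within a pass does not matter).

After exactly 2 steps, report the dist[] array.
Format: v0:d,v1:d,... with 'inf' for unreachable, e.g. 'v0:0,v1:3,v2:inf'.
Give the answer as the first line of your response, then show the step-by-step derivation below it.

v0:inf,v1:inf,v2:4,v3:inf,v4:19,v5:0

step 1: dist = v0:inf,v1:inf,v2:4,v3:inf,v4:inf,v5:0
step 2: dist = v0:inf,v1:inf,v2:4,v3:inf,v4:19,v5:0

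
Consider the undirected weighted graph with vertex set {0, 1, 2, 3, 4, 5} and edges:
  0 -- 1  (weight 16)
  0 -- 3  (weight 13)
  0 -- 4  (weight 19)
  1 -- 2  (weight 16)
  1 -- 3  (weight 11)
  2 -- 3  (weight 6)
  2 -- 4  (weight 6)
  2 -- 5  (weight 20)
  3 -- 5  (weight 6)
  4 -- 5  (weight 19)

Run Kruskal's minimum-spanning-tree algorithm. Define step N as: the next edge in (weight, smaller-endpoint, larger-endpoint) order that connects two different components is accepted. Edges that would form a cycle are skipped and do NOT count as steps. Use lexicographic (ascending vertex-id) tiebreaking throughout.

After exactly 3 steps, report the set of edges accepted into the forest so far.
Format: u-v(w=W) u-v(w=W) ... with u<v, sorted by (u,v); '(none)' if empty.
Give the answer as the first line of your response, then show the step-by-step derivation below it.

2-3(w=6) 2-4(w=6) 3-5(w=6)

step 1: add edge 2-3 (w=6); MST = {2-3(w=6)}
step 2: add edge 2-4 (w=6); MST = {2-3(w=6) 2-4(w=6)}
step 3: add edge 3-5 (w=6); MST = {2-3(w=6) 2-4(w=6) 3-5(w=6)}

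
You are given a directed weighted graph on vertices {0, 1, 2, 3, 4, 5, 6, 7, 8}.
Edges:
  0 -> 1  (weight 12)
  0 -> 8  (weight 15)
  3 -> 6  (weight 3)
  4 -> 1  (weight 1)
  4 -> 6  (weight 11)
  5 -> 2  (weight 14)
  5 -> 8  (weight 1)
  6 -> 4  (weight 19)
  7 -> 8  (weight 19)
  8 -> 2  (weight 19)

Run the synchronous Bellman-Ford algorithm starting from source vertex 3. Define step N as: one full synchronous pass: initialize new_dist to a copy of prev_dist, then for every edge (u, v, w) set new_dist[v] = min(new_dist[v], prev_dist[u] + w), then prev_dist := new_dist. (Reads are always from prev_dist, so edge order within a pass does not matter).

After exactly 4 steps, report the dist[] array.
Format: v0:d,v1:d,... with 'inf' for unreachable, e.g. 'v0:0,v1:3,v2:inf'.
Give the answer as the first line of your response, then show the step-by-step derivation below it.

v0:inf,v1:23,v2:inf,v3:0,v4:22,v5:inf,v6:3,v7:inf,v8:inf

step 1: dist = v0:inf,v1:inf,v2:inf,v3:0,v4:inf,v5:inf,v6:3,v7:inf,v8:inf
step 2: dist = v0:inf,v1:inf,v2:inf,v3:0,v4:22,v5:inf,v6:3,v7:inf,v8:inf
step 3: dist = v0:inf,v1:23,v2:inf,v3:0,v4:22,v5:inf,v6:3,v7:inf,v8:inf
step 4: dist = v0:inf,v1:23,v2:inf,v3:0,v4:22,v5:inf,v6:3,v7:inf,v8:inf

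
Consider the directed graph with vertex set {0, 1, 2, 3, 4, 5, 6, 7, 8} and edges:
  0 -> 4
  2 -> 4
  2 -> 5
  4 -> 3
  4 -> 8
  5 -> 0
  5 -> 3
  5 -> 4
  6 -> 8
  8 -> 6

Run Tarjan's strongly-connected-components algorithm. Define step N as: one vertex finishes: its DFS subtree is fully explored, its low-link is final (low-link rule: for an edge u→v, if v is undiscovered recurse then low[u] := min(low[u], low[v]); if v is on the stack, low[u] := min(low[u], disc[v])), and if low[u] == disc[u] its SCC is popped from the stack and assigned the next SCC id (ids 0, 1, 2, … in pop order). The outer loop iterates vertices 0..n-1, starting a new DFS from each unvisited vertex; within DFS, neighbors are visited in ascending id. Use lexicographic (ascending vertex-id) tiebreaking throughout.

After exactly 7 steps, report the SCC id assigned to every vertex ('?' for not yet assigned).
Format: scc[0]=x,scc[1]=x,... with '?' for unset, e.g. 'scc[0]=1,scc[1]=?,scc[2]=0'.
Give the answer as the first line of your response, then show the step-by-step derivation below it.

scc[0]=3,scc[1]=4,scc[2]=?,scc[3]=0,scc[4]=2,scc[5]=5,scc[6]=1,scc[7]=?,scc[8]=1

step 1: low=(low[0]=0,low[1]=?,low[2]=?,low[3]=2,low[4]=1,low[5]=?,low[6]=?,low[7]=?,low[8]=?); scc=(scc[0]=?,scc[1]=?,scc[2]=?,scc[3]=0,scc[4]=?,scc[5]=?,scc[6]=?,scc[7]=?,scc[8]=?)
step 2: low=(low[0]=0,low[1]=?,low[2]=?,low[3]=2,low[4]=1,low[5]=?,low[6]=3,low[7]=?,low[8]=3); scc=(scc[0]=?,scc[1]=?,scc[2]=?,scc[3]=0,scc[4]=?,scc[5]=?,scc[6]=?,scc[7]=?,scc[8]=?)
step 3: low=(low[0]=0,low[1]=?,low[2]=?,low[3]=2,low[4]=1,low[5]=?,low[6]=3,low[7]=?,low[8]=3); scc=(scc[0]=?,scc[1]=?,scc[2]=?,scc[3]=0,scc[4]=?,scc[5]=?,scc[6]=1,scc[7]=?,scc[8]=1)
step 4: low=(low[0]=0,low[1]=?,low[2]=?,low[3]=2,low[4]=1,low[5]=?,low[6]=3,low[7]=?,low[8]=3); scc=(scc[0]=?,scc[1]=?,scc[2]=?,scc[3]=0,scc[4]=2,scc[5]=?,scc[6]=1,scc[7]=?,scc[8]=1)
step 5: low=(low[0]=0,low[1]=?,low[2]=?,low[3]=2,low[4]=1,low[5]=?,low[6]=3,low[7]=?,low[8]=3); scc=(scc[0]=3,scc[1]=?,scc[2]=?,scc[3]=0,scc[4]=2,scc[5]=?,scc[6]=1,scc[7]=?,scc[8]=1)
step 6: low=(low[0]=0,low[1]=5,low[2]=?,low[3]=2,low[4]=1,low[5]=?,low[6]=3,low[7]=?,low[8]=3); scc=(scc[0]=3,scc[1]=4,scc[2]=?,scc[3]=0,scc[4]=2,scc[5]=?,scc[6]=1,scc[7]=?,scc[8]=1)
step 7: low=(low[0]=0,low[1]=5,low[2]=6,low[3]=2,low[4]=1,low[5]=7,low[6]=3,low[7]=?,low[8]=3); scc=(scc[0]=3,scc[1]=4,scc[2]=?,scc[3]=0,scc[4]=2,scc[5]=5,scc[6]=1,scc[7]=?,scc[8]=1)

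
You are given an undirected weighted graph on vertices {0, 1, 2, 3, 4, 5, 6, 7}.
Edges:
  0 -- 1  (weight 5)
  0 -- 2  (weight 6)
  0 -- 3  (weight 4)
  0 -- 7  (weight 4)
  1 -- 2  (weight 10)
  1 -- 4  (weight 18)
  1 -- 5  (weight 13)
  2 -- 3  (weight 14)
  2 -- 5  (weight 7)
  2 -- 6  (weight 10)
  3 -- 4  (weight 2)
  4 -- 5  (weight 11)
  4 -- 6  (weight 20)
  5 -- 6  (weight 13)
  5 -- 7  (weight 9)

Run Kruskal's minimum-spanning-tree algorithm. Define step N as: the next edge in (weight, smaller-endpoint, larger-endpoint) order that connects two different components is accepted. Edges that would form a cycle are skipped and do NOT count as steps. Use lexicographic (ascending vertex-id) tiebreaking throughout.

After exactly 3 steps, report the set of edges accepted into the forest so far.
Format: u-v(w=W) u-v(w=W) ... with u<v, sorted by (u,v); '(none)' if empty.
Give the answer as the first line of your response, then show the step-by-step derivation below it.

0-3(w=4) 0-7(w=4) 3-4(w=2)

step 1: add edge 3-4 (w=2); MST = {3-4(w=2)}
step 2: add edge 0-3 (w=4); MST = {0-3(w=4) 3-4(w=2)}
step 3: add edge 0-7 (w=4); MST = {0-3(w=4) 0-7(w=4) 3-4(w=2)}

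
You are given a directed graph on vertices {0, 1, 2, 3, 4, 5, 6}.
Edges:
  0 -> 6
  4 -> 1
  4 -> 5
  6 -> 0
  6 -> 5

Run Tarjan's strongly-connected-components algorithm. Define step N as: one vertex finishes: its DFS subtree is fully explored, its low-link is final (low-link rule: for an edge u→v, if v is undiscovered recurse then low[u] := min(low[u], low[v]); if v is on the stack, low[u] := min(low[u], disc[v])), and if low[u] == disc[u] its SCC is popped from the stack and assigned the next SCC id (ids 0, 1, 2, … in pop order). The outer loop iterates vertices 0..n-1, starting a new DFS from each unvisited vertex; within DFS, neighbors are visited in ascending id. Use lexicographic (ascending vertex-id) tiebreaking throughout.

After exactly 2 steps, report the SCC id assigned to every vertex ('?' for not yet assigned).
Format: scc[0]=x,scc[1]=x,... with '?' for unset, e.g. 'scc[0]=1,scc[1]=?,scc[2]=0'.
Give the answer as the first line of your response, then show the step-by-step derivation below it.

scc[0]=?,scc[1]=?,scc[2]=?,scc[3]=?,scc[4]=?,scc[5]=0,scc[6]=?

step 1: low=(low[0]=0,low[1]=?,low[2]=?,low[3]=?,low[4]=?,low[5]=2,low[6]=0); scc=(scc[0]=?,scc[1]=?,scc[2]=?,scc[3]=?,scc[4]=?,scc[5]=0,scc[6]=?)
step 2: low=(low[0]=0,low[1]=?,low[2]=?,low[3]=?,low[4]=?,low[5]=2,low[6]=0); scc=(scc[0]=?,scc[1]=?,scc[2]=?,scc[3]=?,scc[4]=?,scc[5]=0,scc[6]=?)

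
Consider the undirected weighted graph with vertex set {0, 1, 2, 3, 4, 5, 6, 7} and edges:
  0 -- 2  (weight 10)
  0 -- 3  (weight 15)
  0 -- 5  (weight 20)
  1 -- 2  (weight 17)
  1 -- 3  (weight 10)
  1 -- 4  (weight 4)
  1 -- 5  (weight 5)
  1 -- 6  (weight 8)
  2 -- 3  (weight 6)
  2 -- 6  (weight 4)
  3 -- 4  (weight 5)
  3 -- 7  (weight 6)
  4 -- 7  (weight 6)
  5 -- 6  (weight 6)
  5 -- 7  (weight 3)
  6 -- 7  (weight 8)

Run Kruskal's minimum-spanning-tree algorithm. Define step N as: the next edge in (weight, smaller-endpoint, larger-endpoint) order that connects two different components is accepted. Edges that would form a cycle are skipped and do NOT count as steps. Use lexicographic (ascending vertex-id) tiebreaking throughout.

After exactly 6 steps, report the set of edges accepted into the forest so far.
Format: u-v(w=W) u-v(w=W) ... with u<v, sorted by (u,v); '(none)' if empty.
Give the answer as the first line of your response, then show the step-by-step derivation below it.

1-4(w=4) 1-5(w=5) 2-3(w=6) 2-6(w=4) 3-4(w=5) 5-7(w=3)

step 1: add edge 5-7 (w=3); MST = {5-7(w=3)}
step 2: add edge 1-4 (w=4); MST = {1-4(w=4) 5-7(w=3)}
step 3: add edge 2-6 (w=4); MST = {1-4(w=4) 2-6(w=4) 5-7(w=3)}
step 4: add edge 1-5 (w=5); MST = {1-4(w=4) 1-5(w=5) 2-6(w=4) 5-7(w=3)}
step 5: add edge 3-4 (w=5); MST = {1-4(w=4) 1-5(w=5) 2-6(w=4) 3-4(w=5) 5-7(w=3)}
step 6: add edge 2-3 (w=6); MST = {1-4(w=4) 1-5(w=5) 2-3(w=6) 2-6(w=4) 3-4(w=5) 5-7(w=3)}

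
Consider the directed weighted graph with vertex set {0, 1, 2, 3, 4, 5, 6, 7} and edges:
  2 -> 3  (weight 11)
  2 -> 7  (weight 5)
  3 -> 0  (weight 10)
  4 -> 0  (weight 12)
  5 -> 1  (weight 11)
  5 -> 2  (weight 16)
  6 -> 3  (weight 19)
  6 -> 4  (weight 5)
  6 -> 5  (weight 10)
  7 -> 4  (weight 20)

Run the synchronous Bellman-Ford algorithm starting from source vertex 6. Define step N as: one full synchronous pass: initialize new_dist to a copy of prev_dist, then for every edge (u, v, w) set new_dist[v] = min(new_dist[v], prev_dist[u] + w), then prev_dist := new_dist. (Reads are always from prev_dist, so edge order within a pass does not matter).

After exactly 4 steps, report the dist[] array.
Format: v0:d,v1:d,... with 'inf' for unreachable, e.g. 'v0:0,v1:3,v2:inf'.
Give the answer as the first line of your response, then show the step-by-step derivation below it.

v0:17,v1:21,v2:26,v3:19,v4:5,v5:10,v6:0,v7:31

step 1: dist = v0:inf,v1:inf,v2:inf,v3:19,v4:5,v5:10,v6:0,v7:inf
step 2: dist = v0:17,v1:21,v2:26,v3:19,v4:5,v5:10,v6:0,v7:inf
step 3: dist = v0:17,v1:21,v2:26,v3:19,v4:5,v5:10,v6:0,v7:31
step 4: dist = v0:17,v1:21,v2:26,v3:19,v4:5,v5:10,v6:0,v7:31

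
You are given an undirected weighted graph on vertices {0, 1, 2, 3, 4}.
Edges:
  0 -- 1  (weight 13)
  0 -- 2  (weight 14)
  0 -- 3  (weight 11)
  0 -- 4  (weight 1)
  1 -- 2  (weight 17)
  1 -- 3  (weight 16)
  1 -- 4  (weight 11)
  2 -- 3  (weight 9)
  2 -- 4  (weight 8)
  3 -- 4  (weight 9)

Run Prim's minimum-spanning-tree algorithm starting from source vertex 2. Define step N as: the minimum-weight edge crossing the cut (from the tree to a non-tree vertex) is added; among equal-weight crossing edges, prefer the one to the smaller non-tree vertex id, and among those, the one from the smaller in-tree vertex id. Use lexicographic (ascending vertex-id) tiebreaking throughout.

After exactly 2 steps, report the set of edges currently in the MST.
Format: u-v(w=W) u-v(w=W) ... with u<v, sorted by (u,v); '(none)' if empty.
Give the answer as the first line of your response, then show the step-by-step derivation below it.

0-4(w=1) 2-4(w=8)

step 1: add edge 2-4 (w=8); MST = {2-4(w=8)}
step 2: add edge 0-4 (w=1); MST = {0-4(w=1) 2-4(w=8)}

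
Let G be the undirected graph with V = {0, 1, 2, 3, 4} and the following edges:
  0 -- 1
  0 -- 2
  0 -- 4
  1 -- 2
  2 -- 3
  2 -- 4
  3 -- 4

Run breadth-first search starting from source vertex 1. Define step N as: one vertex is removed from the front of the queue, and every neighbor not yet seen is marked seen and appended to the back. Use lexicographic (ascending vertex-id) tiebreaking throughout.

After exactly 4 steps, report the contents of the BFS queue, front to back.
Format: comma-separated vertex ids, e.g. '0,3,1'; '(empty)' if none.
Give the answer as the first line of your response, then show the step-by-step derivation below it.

3

step 1: dequeue 1; queue=[0,2]; order=1
step 2: dequeue 0; queue=[2,4]; order=1,0
step 3: dequeue 2; queue=[4,3]; order=1,0,2
step 4: dequeue 4; queue=[3]; order=1,0,2,4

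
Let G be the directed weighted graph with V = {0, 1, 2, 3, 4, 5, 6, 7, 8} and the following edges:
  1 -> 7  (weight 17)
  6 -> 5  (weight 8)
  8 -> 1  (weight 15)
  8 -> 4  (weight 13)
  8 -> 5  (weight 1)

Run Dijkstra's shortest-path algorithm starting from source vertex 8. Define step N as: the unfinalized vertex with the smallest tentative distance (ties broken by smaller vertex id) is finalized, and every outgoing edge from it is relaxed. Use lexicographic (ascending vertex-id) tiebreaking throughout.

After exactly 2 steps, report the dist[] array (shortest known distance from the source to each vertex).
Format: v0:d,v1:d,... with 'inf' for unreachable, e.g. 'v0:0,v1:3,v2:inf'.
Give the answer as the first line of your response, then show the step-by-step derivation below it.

v0:inf,v1:15,v2:inf,v3:inf,v4:13,v5:1,v6:inf,v7:inf,v8:0

step 1: dist = v0:inf,v1:15,v2:inf,v3:inf,v4:13,v5:1,v6:inf,v7:inf,v8:0
step 2: dist = v0:inf,v1:15,v2:inf,v3:inf,v4:13,v5:1,v6:inf,v7:inf,v8:0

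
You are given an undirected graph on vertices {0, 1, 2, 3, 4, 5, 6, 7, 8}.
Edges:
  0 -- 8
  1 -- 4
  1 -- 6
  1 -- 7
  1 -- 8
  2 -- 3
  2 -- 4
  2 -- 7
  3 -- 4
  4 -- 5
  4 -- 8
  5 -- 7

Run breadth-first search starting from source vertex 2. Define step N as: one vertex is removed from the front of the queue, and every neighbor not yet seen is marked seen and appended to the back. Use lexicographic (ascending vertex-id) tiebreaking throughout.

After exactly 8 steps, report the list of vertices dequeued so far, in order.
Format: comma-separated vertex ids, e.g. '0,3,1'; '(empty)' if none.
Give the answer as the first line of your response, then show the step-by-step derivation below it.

2,3,4,7,1,5,8,6

step 1: dequeue 2; queue=[3,4,7]; order=2
step 2: dequeue 3; queue=[4,7]; order=2,3
step 3: dequeue 4; queue=[7,1,5,8]; order=2,3,4
step 4: dequeue 7; queue=[1,5,8]; order=2,3,4,7
step 5: dequeue 1; queue=[5,8,6]; order=2,3,4,7,1
step 6: dequeue 5; queue=[8,6]; order=2,3,4,7,1,5
step 7: dequeue 8; queue=[6,0]; order=2,3,4,7,1,5,8
step 8: dequeue 6; queue=[0]; order=2,3,4,7,1,5,8,6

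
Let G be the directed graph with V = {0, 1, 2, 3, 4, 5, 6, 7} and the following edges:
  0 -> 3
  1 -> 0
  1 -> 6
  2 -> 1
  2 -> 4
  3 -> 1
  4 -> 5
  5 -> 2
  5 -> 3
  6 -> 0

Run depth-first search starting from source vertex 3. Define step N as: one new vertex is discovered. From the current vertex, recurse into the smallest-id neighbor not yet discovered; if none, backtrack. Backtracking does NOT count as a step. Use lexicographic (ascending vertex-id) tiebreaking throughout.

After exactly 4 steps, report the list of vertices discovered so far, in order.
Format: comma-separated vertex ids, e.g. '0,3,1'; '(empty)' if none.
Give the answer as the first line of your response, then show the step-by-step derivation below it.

3,1,0,6

step 1: discover 3; path=3; order=3
step 2: discover 1; path=3>1; order=3,1
step 3: discover 0; path=3>1>0; order=3,1,0
step 4: discover 6; path=3>1>6; order=3,1,0,6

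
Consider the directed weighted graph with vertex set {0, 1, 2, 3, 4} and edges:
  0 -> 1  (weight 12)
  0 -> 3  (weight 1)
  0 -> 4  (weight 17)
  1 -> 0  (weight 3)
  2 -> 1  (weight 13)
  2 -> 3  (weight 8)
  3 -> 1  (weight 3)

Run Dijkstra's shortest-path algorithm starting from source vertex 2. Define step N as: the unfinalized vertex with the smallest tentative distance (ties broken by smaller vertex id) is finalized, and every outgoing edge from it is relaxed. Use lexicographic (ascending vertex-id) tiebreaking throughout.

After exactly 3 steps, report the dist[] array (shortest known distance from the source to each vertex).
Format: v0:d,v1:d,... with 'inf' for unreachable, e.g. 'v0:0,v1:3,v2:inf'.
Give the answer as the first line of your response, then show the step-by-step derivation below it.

v0:14,v1:11,v2:0,v3:8,v4:inf

step 1: dist = v0:inf,v1:13,v2:0,v3:8,v4:inf
step 2: dist = v0:inf,v1:11,v2:0,v3:8,v4:inf
step 3: dist = v0:14,v1:11,v2:0,v3:8,v4:inf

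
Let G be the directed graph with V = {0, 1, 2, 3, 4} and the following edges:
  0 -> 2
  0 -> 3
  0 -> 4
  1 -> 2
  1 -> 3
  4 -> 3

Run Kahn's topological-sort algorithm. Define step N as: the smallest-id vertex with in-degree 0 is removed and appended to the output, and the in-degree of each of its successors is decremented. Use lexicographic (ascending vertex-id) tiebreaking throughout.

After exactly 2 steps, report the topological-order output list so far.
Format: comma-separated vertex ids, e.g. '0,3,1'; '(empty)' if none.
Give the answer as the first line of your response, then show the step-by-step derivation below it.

0,1

step 1: output 0; order=[0]; indeg=(0,0,1,2,0)
step 2: output 1; order=[0,1]; indeg=(0,0,0,1,0)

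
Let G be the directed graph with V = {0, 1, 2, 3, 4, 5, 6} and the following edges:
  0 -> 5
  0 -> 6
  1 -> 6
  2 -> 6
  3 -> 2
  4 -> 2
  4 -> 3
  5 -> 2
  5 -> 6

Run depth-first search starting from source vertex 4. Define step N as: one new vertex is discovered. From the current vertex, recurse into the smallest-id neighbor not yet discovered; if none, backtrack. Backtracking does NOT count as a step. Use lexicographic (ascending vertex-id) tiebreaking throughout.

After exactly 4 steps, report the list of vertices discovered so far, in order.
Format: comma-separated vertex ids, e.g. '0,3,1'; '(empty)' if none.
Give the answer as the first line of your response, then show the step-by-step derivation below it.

4,2,6,3

step 1: discover 4; path=4; order=4
step 2: discover 2; path=4>2; order=4,2
step 3: discover 6; path=4>2>6; order=4,2,6
step 4: discover 3; path=4>3; order=4,2,6,3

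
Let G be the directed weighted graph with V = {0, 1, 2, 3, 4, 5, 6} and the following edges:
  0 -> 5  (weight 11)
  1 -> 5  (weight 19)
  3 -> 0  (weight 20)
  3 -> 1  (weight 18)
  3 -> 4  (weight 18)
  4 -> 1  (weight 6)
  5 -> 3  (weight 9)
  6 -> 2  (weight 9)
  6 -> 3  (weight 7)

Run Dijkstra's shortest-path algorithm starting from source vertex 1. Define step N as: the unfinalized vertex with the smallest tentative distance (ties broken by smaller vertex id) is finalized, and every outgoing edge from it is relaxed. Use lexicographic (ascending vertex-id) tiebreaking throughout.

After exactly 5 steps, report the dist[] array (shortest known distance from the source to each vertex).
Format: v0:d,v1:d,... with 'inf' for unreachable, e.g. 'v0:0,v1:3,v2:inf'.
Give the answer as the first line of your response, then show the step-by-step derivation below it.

v0:48,v1:0,v2:inf,v3:28,v4:46,v5:19,v6:inf

step 1: dist = v0:inf,v1:0,v2:inf,v3:inf,v4:inf,v5:19,v6:inf
step 2: dist = v0:inf,v1:0,v2:inf,v3:28,v4:inf,v5:19,v6:inf
step 3: dist = v0:48,v1:0,v2:inf,v3:28,v4:46,v5:19,v6:inf
step 4: dist = v0:48,v1:0,v2:inf,v3:28,v4:46,v5:19,v6:inf
step 5: dist = v0:48,v1:0,v2:inf,v3:28,v4:46,v5:19,v6:inf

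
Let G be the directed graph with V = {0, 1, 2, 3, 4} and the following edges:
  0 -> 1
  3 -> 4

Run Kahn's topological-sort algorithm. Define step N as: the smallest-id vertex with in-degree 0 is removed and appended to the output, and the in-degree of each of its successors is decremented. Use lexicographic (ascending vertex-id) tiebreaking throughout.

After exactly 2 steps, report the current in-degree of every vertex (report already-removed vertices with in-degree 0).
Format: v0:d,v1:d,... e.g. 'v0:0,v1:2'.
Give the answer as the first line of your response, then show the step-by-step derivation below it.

v0:0,v1:0,v2:0,v3:0,v4:1

step 1: output 0; order=[0]; indeg=(0,0,0,0,1)
step 2: output 1; order=[0,1]; indeg=(0,0,0,0,1)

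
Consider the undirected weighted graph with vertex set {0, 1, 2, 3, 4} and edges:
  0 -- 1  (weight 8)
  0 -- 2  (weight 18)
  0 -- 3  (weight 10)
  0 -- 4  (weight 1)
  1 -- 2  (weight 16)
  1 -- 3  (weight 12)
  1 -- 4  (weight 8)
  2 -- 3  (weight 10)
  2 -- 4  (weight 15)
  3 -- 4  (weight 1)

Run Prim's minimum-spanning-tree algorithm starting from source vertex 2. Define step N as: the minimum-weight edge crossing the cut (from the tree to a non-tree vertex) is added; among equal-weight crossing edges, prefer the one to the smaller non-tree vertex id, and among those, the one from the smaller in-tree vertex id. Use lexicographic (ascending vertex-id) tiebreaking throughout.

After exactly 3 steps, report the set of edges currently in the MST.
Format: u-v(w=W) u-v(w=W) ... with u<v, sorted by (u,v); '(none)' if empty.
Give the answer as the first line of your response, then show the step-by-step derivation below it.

0-4(w=1) 2-3(w=10) 3-4(w=1)

step 1: add edge 2-3 (w=10); MST = {2-3(w=10)}
step 2: add edge 3-4 (w=1); MST = {2-3(w=10) 3-4(w=1)}
step 3: add edge 0-4 (w=1); MST = {0-4(w=1) 2-3(w=10) 3-4(w=1)}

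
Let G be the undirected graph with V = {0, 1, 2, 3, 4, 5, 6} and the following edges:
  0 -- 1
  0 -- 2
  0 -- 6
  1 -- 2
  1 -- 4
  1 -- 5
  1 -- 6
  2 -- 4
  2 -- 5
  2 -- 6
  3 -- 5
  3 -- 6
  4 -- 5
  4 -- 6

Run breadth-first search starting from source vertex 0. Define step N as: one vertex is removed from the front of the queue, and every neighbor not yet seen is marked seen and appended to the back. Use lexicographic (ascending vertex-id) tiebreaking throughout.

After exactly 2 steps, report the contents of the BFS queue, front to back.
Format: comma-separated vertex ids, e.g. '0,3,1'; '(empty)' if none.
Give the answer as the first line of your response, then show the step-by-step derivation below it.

2,6,4,5

step 1: dequeue 0; queue=[1,2,6]; order=0
step 2: dequeue 1; queue=[2,6,4,5]; order=0,1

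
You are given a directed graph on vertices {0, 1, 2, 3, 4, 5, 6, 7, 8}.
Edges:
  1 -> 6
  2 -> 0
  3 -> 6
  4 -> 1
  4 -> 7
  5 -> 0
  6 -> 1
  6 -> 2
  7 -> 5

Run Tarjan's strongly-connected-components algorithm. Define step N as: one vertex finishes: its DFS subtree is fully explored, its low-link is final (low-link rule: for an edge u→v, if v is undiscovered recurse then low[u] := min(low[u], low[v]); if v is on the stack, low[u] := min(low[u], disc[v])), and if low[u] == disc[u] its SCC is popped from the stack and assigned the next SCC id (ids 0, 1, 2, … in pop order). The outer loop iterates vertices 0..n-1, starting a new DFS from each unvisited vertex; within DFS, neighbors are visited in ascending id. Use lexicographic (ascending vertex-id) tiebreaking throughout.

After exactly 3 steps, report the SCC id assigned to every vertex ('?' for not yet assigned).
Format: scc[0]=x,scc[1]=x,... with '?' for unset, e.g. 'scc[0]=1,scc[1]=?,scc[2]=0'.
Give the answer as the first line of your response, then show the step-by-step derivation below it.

scc[0]=0,scc[1]=?,scc[2]=1,scc[3]=?,scc[4]=?,scc[5]=?,scc[6]=?,scc[7]=?,scc[8]=?

step 1: low=(low[0]=0,low[1]=?,low[2]=?,low[3]=?,low[4]=?,low[5]=?,low[6]=?,low[7]=?,low[8]=?); scc=(scc[0]=0,scc[1]=?,scc[2]=?,scc[3]=?,scc[4]=?,scc[5]=?,scc[6]=?,scc[7]=?,scc[8]=?)
step 2: low=(low[0]=0,low[1]=1,low[2]=3,low[3]=?,low[4]=?,low[5]=?,low[6]=1,low[7]=?,low[8]=?); scc=(scc[0]=0,scc[1]=?,scc[2]=1,scc[3]=?,scc[4]=?,scc[5]=?,scc[6]=?,scc[7]=?,scc[8]=?)
step 3: low=(low[0]=0,low[1]=1,low[2]=3,low[3]=?,low[4]=?,low[5]=?,low[6]=1,low[7]=?,low[8]=?); scc=(scc[0]=0,scc[1]=?,scc[2]=1,scc[3]=?,scc[4]=?,scc[5]=?,scc[6]=?,scc[7]=?,scc[8]=?)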